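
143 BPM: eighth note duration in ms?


Step by step:
One quarter-note beat = 60000 / BPM = 60000 / 143 ms
Eighth note = 1/2 × quarter note
Duration = 1/2 × 60000 / 143 = 30000 / 143
= 209.8 ms


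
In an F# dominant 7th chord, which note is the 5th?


Let's work it out.
Dominant 7th chord = root + major 3rd + perfect 5th + minor 7th
Seventh chords stack in thirds, so the letter names are F-A-C-E
Root: F#
Major 3rd above F#: A#
Perfect 5th above F#: C#
Minor 7th above F#: E
The 5th = C#


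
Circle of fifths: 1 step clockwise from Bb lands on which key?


Each clockwise step on the circle of fifths moves up a perfect 5th
From Bb: Bb → F
= F


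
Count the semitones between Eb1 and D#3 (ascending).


Absolute semitone position = octave×12 + chromatic position
Eb1: 1×12 + 3 = 15
D#3: 3×12 + 3 = 39
Difference = 39 - 15 = 24
= 24 semitones


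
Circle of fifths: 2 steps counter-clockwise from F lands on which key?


Let's work it out.
Each counter-clockwise step moves down a perfect 5th (= up a perfect 4th)
From F: F → Bb → Eb
= Eb


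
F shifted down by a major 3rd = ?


Reasoning:
major 3rd: 3 letter names, 4 semitones
Letter: F - 2 → D
Pitch: F - 4 semitones, spelled as a D → Db
= Db


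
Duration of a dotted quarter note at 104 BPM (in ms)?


One quarter-note beat = 60000 / BPM = 60000 / 104 ms
Dotted quarter note = 3/2 × quarter note
Duration = 3/2 × 60000 / 104 = 90000 / 104
= 865.4 ms


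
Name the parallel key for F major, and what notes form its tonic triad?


Let's work it out.
Parallel keys share the same tonic but differ in mode
F major → parallel is F minor
Tonic triad of F minor = F Ab C
= F minor; triad = F Ab C


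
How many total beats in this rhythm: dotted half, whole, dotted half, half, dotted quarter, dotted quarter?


Step by step:
Beat values:
  dotted half = 3 beats
  whole = 4 beats
  dotted half = 3 beats
  half = 2 beats
  dotted quarter = 1.5 beats
  dotted quarter = 1.5 beats
Sum = 3 + 4 + 3 + 2 + 1.5 + 1.5
= 15 beats


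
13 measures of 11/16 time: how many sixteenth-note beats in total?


Step by step:
Time signature 11/16: the bottom number 16 means the sixteenth note gets one count
The top number 11 means 11 sixteenth-note beats per measure
Total = 11 × 13 measures
= 143 sixteenth-note beats


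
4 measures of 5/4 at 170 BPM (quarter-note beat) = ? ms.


Working:
Quarter-note beat duration = 60000 / 170 ms
Beats per measure (5/4) = 5
One measure = 5 × 60000 / 170 = 300000 / 170 ms
4 measures = 4 × 300000 / 170 = 1200000 / 170
= 7058.8 ms


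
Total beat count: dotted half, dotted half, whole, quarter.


Beat values:
  dotted half = 3 beats
  dotted half = 3 beats
  whole = 4 beats
  quarter = 1 beat
Sum = 3 + 3 + 4 + 1
= 11 beats


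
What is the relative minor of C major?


Reasoning:
The relative minor shares the major's key signature and starts on its 6th degree
6th degree = a major 6th above the tonic; a major 6th above C is A
→ relative minor of C major is A minor
= A minor


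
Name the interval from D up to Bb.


Reasoning:
Letter names: D → B spans 6 letter names → a 6th
Semitones: D → Bb = 8 half-steps
A 6th of 8 semitones is a minor 6th
= minor 6th


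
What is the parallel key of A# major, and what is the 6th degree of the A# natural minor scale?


Solution.
Parallel keys share the same tonic but differ in mode
A# major → parallel is A# minor
A# natural minor scale: A# B# C# D# E# F# G#
= A# minor; 6th degree = F#


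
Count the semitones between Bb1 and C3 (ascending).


Solution.
Absolute semitone position = octave×12 + chromatic position
Bb1: 1×12 + 10 = 22
C3: 3×12 + 0 = 36
Difference = 36 - 22 = 14
= 14 semitones


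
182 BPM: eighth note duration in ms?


One quarter-note beat = 60000 / BPM = 60000 / 182 ms
Eighth note = 1/2 × quarter note
Duration = 1/2 × 60000 / 182 = 30000 / 182
= 164.8 ms


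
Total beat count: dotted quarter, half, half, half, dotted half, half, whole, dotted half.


Solution.
Beat values:
  dotted quarter = 1.5 beats
  half = 2 beats
  half = 2 beats
  half = 2 beats
  dotted half = 3 beats
  half = 2 beats
  whole = 4 beats
  dotted half = 3 beats
Sum = 1.5 + 2 + 2 + 2 + 3 + 2 + 4 + 3
= 19.5 beats


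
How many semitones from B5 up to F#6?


Step by step:
Absolute semitone position = octave×12 + chromatic position
B5: 5×12 + 11 = 71
F#6: 6×12 + 6 = 78
Difference = 78 - 71 = 7
= 7 semitones


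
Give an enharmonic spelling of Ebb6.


Step by step:
Enharmonic notes sound the same pitch but are spelled with different letter names
Ebb and D name the same pitch class
= D6


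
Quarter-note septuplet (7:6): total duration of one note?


Septuplet: 7 notes occupy the space of 6 quarter notes
Space = 6 × 1 = 6 beats
Each septuplet note = 6 / 7 = 6/7 beats
= 6/7 beats


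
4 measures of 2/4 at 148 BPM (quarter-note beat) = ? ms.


Working:
Quarter-note beat duration = 60000 / 148 ms
Beats per measure (2/4) = 2
One measure = 2 × 60000 / 148 = 120000 / 148 ms
4 measures = 4 × 120000 / 148 = 480000 / 148
= 3243.2 ms


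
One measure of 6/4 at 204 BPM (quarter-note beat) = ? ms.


Let's work it out.
Quarter-note beat duration = 60000 / 204 ms
Beats per measure (6/4) = 6
One measure = 6 × 60000 / 204 = 360000 / 204 ms
= 1764.7 ms


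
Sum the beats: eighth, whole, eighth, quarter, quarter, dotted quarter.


Reasoning:
Beat values:
  eighth = 0.5 beats
  whole = 4 beats
  eighth = 0.5 beats
  quarter = 1 beat
  quarter = 1 beat
  dotted quarter = 1.5 beats
Sum = 0.5 + 4 + 0.5 + 1 + 1 + 1.5
= 8.5 beats


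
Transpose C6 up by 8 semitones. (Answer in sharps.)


Let's work it out.
C6: chromatic position 0 in octave 6 → absolute = 6×12 + 0 = 72
Transpose up 8: 72 + 8 = 80
80 = 6×12 + 8 → G# in octave 6
Result = G#6


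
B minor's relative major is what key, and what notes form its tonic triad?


The relative major shares the key signature and is a minor 3rd above the minor tonic
A minor 3rd above B is D
→ relative major of B minor is D major
Tonic triad of D major = root + major 3rd + perfect 5th = D F# A
= D major; triad = D F# A


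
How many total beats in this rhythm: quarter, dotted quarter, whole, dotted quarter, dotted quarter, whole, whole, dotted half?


Beat values:
  quarter = 1 beat
  dotted quarter = 1.5 beats
  whole = 4 beats
  dotted quarter = 1.5 beats
  dotted quarter = 1.5 beats
  whole = 4 beats
  whole = 4 beats
  dotted half = 3 beats
Sum = 1 + 1.5 + 4 + 1.5 + 1.5 + 4 + 4 + 3
= 20.5 beats


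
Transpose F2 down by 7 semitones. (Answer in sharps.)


Step by step:
F2: chromatic position 5 in octave 2 → absolute = 2×12 + 5 = 29
Transpose down 7: 29 - 7 = 22
22 = 1×12 + 10 → A# in octave 1
Result = A#1


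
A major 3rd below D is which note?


Solution.
A 3rd spans 3 letter names, so from D we land on B
A major 3rd = 4 semitones below D
Spell B at that pitch: Bb
= Bb


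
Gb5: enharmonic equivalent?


Enharmonic notes sound the same pitch but are spelled with different letter names
Gb and F# name the same pitch class
= F#5


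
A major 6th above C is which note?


Let's work it out.
A 6th spans 6 letter names, so from C we land on A
A major 6th = 9 semitones above C
Spell A at that pitch: A
= A


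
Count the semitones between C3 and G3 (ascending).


Let's work it out.
Absolute semitone position = octave×12 + chromatic position
C3: 3×12 + 0 = 36
G3: 3×12 + 7 = 43
Difference = 43 - 36 = 7
= 7 semitones


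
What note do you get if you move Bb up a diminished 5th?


diminished 5th: 5 letter names, 6 semitones
Letter: B + 4 → F
Pitch: Bb + 6 semitones, spelled as an F → Fb
= Fb


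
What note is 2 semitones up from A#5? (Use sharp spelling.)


Reasoning:
A#5: chromatic position 10 in octave 5 → absolute = 5×12 + 10 = 70
Transpose up 2: 70 + 2 = 72
72 = 6×12 + 0 → C in octave 6
Result = C6


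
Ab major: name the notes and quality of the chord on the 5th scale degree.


Solution.
Ab major scale: Ab Bb C Db Eb F G
Diatonic triad on degree 5 stacks scale notes 5, 7, 2: Eb G Bb
Eb→G = 4 semitones; Eb→Bb = 7 semitones → major triad
= Eb G Bb (major)


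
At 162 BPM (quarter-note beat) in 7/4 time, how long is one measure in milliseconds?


Quarter-note beat duration = 60000 / 162 ms
Beats per measure (7/4) = 7
One measure = 7 × 60000 / 162 = 420000 / 162 ms
= 2592.6 ms


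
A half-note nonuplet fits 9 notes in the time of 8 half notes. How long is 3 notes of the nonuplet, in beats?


Solution.
Nonuplet: 9 notes occupy the space of 8 half notes
Space = 8 × 2 = 16 beats
Each nonuplet note = 16 / 9 = 16/9 beats
3 notes = 3 × 16/9 = 16/3
= 16/3 beats


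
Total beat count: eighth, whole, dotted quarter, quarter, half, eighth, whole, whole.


Beat values:
  eighth = 0.5 beats
  whole = 4 beats
  dotted quarter = 1.5 beats
  quarter = 1 beat
  half = 2 beats
  eighth = 0.5 beats
  whole = 4 beats
  whole = 4 beats
Sum = 0.5 + 4 + 1.5 + 1 + 2 + 0.5 + 4 + 4
= 17.5 beats


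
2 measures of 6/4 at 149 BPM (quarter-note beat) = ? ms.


Step by step:
Quarter-note beat duration = 60000 / 149 ms
Beats per measure (6/4) = 6
One measure = 6 × 60000 / 149 = 360000 / 149 ms
2 measures = 2 × 360000 / 149 = 720000 / 149
= 4832.2 ms


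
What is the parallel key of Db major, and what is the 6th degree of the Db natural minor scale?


Working:
Parallel keys share the same tonic but differ in mode
Db major → parallel is Db minor
Db natural minor scale: Db Eb Fb Gb Ab Bbb Cb
= Db minor; 6th degree = Bbb


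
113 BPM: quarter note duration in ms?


Step by step:
One quarter-note beat = 60000 / BPM = 60000 / 113 ms
Duration = 60000 / 113
= 531.0 ms


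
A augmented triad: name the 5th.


Step by step:
Augmented triad = root + major 3rd (4 semitones) + augmented 5th (8 semitones)
A triad on A stacks thirds, so the chord tones use letter names A-C-E
Root: A
Major 3rd above A: C#
Augmented 5th above A: E#
The 5th = E#


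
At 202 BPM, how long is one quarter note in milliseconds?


One quarter-note beat = 60000 / BPM = 60000 / 202 ms
Duration = 60000 / 202
= 297.0 ms


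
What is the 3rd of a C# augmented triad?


Working:
Augmented triad = root + major 3rd (4 semitones) + augmented 5th (8 semitones)
A triad on C# stacks thirds, so the chord tones use letter names C-E-G
Root: C#
Major 3rd above C#: E#
Augmented 5th above C#: G##
The 3rd = E#


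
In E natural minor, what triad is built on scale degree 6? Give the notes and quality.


Step by step:
E natural minor scale: E F# G A B C D
Diatonic triad on degree 6 stacks scale notes 6, 1, 3: C E G
C→E = 4 semitones; C→G = 7 semitones → major triad
= C E G (major)


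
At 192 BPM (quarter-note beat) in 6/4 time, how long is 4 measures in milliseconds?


Quarter-note beat duration = 60000 / 192 ms
Beats per measure (6/4) = 6
One measure = 6 × 60000 / 192 = 360000 / 192 ms
4 measures = 4 × 360000 / 192 = 1440000 / 192
= 7500.0 ms


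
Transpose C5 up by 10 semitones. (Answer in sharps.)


Working:
C5: chromatic position 0 in octave 5 → absolute = 5×12 + 0 = 60
Transpose up 10: 60 + 10 = 70
70 = 5×12 + 10 → A# in octave 5
Result = A#5


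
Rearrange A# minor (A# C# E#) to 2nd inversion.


Solution.
Root position: A# C# E#
2nd inversion: move root and 3rd up an octave
Bass note: E#
Notes (bottom to top) = E# A# C#


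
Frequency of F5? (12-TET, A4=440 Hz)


Step by step:
f = 440 × 2^(n/12) where n = semitones from A4
F5: 8 semitones from A4
f = 440 × 2^(8/12)
f = 698.46 Hz


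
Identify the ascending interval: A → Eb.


Letter names: A → E spans 5 letter names → a 5th
Semitones: A → Eb = 6 half-steps
A 5th of 6 semitones is a diminished 5th
= diminished 5th


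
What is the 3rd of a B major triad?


Working:
Major triad = root + major 3rd (4 semitones) + perfect 5th (7 semitones)
A triad on B stacks thirds, so the chord tones use letter names B-D-F
Root: B
Major 3rd above B: D#
Perfect 5th above B: F#
The 3rd = D#


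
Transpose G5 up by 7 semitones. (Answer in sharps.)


Step by step:
G5: chromatic position 7 in octave 5 → absolute = 5×12 + 7 = 67
Transpose up 7: 67 + 7 = 74
74 = 6×12 + 2 → D in octave 6
Result = D6


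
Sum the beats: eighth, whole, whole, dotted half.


Beat values:
  eighth = 0.5 beats
  whole = 4 beats
  whole = 4 beats
  dotted half = 3 beats
Sum = 0.5 + 4 + 4 + 3
= 11.5 beats


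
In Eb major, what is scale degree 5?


Working:
Major scale pattern: W-W-H-W-W-W-H (2-2-1-2-2-2-1 semitones)
Starting from Eb:
  Eb + 2 semitones → F
  F + 2 semitones → G
  G + 1 semitone → Ab
  Ab + 2 semitones → Bb
  Bb + 2 semitones → C
  C + 2 semitones → D
  D + 1 semitone → Eb
Scale: Eb F G Ab Bb C D
Degree 5 = Bb


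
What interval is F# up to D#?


Step by step:
Letter names: F → D spans 6 letter names → a 6th
Semitones: F# → D# = 9 half-steps
A 6th of 9 semitones is a major 6th
= major 6th


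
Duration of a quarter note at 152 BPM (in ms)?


One quarter-note beat = 60000 / BPM = 60000 / 152 ms
Duration = 60000 / 152
= 394.7 ms


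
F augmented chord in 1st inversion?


Root position: F A C#
1st inversion: move root up an octave
Bass note: A
Notes (bottom to top) = A C# F


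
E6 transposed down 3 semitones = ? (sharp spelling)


Step by step:
E6: chromatic position 4 in octave 6 → absolute = 6×12 + 4 = 76
Transpose down 3: 76 - 3 = 73
73 = 6×12 + 1 → C# in octave 6
Result = C#6


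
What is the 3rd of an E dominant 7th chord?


Solution.
Dominant 7th chord = root + major 3rd + perfect 5th + minor 7th
Seventh chords stack in thirds, so the letter names are E-G-B-D
Root: E
Major 3rd above E: G#
Perfect 5th above E: B
Minor 7th above E: D
The 3rd = G#


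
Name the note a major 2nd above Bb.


Solution.
A 2nd spans 2 letter names, so from B we land on C
A major 2nd = 2 semitones above Bb
Spell C at that pitch: C
= C


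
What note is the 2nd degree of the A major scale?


Let's work it out.
Major scale pattern: W-W-H-W-W-W-H (2-2-1-2-2-2-1 semitones)
Starting from A:
  A + 2 semitones → B
  B + 2 semitones → C#
  C# + 1 semitone → D
  D + 2 semitones → E
  E + 2 semitones → F#
  F# + 2 semitones → G#
  G# + 1 semitone → A
Scale: A B C# D E F# G#
Degree 2 = B


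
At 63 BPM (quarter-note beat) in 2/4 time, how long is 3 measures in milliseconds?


Quarter-note beat duration = 60000 / 63 ms
Beats per measure (2/4) = 2
One measure = 2 × 60000 / 63 = 120000 / 63 ms
3 measures = 3 × 120000 / 63 = 360000 / 63
= 5714.3 ms


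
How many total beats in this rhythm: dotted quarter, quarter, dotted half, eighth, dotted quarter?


Working:
Beat values:
  dotted quarter = 1.5 beats
  quarter = 1 beat
  dotted half = 3 beats
  eighth = 0.5 beats
  dotted quarter = 1.5 beats
Sum = 1.5 + 1 + 3 + 0.5 + 1.5
= 7.5 beats


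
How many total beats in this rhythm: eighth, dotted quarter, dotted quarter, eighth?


Working:
Beat values:
  eighth = 0.5 beats
  dotted quarter = 1.5 beats
  dotted quarter = 1.5 beats
  eighth = 0.5 beats
Sum = 0.5 + 1.5 + 1.5 + 0.5
= 4 beats


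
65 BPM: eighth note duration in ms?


One quarter-note beat = 60000 / BPM = 60000 / 65 ms
Eighth note = 1/2 × quarter note
Duration = 1/2 × 60000 / 65 = 30000 / 65
= 461.5 ms


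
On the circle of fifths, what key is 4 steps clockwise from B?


Each clockwise step on the circle of fifths moves up a perfect 5th
From B: B → F#/Gb → Db → Ab → Eb
= Eb


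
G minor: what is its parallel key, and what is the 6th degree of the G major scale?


Step by step:
Parallel keys share the same tonic but differ in mode
G minor → parallel is G major
G major scale: G A B C D E F#
= G major; 6th degree = E


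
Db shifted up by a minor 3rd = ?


Reasoning:
minor 3rd: 3 letter names, 3 semitones
Letter: D + 2 → F
Pitch: Db + 3 semitones, spelled as an F → Fb
= Fb


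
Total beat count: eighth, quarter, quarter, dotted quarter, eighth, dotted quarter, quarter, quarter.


Working:
Beat values:
  eighth = 0.5 beats
  quarter = 1 beat
  quarter = 1 beat
  dotted quarter = 1.5 beats
  eighth = 0.5 beats
  dotted quarter = 1.5 beats
  quarter = 1 beat
  quarter = 1 beat
Sum = 0.5 + 1 + 1 + 1.5 + 0.5 + 1.5 + 1 + 1
= 8 beats


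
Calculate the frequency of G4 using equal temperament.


f = 440 × 2^(n/12) where n = semitones from A4
G4: -2 semitones from A4
f = 440 × 2^(-2/12)
f = 392.00 Hz


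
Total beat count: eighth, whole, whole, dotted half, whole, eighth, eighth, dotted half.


Beat values:
  eighth = 0.5 beats
  whole = 4 beats
  whole = 4 beats
  dotted half = 3 beats
  whole = 4 beats
  eighth = 0.5 beats
  eighth = 0.5 beats
  dotted half = 3 beats
Sum = 0.5 + 4 + 4 + 3 + 4 + 0.5 + 0.5 + 3
= 19.5 beats


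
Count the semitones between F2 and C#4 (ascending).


Absolute semitone position = octave×12 + chromatic position
F2: 2×12 + 5 = 29
C#4: 4×12 + 1 = 49
Difference = 49 - 29 = 20
= 20 semitones


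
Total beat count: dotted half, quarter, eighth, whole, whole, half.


Working:
Beat values:
  dotted half = 3 beats
  quarter = 1 beat
  eighth = 0.5 beats
  whole = 4 beats
  whole = 4 beats
  half = 2 beats
Sum = 3 + 1 + 0.5 + 4 + 4 + 2
= 14.5 beats


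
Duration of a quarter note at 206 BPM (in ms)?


Working:
One quarter-note beat = 60000 / BPM = 60000 / 206 ms
Duration = 60000 / 206
= 291.3 ms


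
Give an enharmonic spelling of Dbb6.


Enharmonic notes sound the same pitch but are spelled with different letter names
Dbb and C name the same pitch class
= C6


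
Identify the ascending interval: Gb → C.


Let's work it out.
Letter names: G → C spans 4 letter names → a 4th
Semitones: Gb → C = 6 half-steps
A 4th of 6 semitones is an augmented 4th
= augmented 4th


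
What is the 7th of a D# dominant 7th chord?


Solution.
Dominant 7th chord = root + major 3rd + perfect 5th + minor 7th
Seventh chords stack in thirds, so the letter names are D-F-A-C
Root: D#
Major 3rd above D#: F##
Perfect 5th above D#: A#
Minor 7th above D#: C#
The 7th = C#


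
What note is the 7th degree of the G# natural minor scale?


Solution.
Natural minor scale pattern: W-H-W-W-H-W-W (2-1-2-2-1-2-2 semitones)
Starting from G#:
  G# + 2 semitones → A#
  A# + 1 semitone → B
  B + 2 semitones → C#
  C# + 2 semitones → D#
  D# + 1 semitone → E
  E + 2 semitones → F#
  F# + 2 semitones → G#
Scale: G# A# B C# D# E F#
Degree 7 = F#


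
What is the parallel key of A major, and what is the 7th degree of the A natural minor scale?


Working:
Parallel keys share the same tonic but differ in mode
A major → parallel is A minor
A natural minor scale: A B C D E F G
= A minor; 7th degree = G


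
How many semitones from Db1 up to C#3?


Let's work it out.
Absolute semitone position = octave×12 + chromatic position
Db1: 1×12 + 1 = 13
C#3: 3×12 + 1 = 37
Difference = 37 - 13 = 24
= 24 semitones


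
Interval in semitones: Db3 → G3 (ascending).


Let's work it out.
Absolute semitone position = octave×12 + chromatic position
Db3: 3×12 + 1 = 37
G3: 3×12 + 7 = 43
Difference = 43 - 37 = 6
= 6 semitones


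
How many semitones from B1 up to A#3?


Working:
Absolute semitone position = octave×12 + chromatic position
B1: 1×12 + 11 = 23
A#3: 3×12 + 10 = 46
Difference = 46 - 23 = 23
= 23 semitones


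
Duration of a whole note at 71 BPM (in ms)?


One quarter-note beat = 60000 / BPM = 60000 / 71 ms
Whole note = 4 × quarter note
Duration = 4 × 60000 / 71 = 240000 / 71
= 3380.3 ms


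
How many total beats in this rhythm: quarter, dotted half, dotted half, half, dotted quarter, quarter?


Solution.
Beat values:
  quarter = 1 beat
  dotted half = 3 beats
  dotted half = 3 beats
  half = 2 beats
  dotted quarter = 1.5 beats
  quarter = 1 beat
Sum = 1 + 3 + 3 + 2 + 1.5 + 1
= 11.5 beats


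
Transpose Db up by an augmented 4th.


Step by step:
augmented 4th: 4 letter names, 6 semitones
Letter: D + 3 → G
Pitch: Db + 6 semitones, spelled as a G → G
= G


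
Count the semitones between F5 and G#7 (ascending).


Absolute semitone position = octave×12 + chromatic position
F5: 5×12 + 5 = 65
G#7: 7×12 + 8 = 92
Difference = 92 - 65 = 27
= 27 semitones


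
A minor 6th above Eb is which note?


Reasoning:
A 6th spans 6 letter names, so from E we land on C
A minor 6th = 8 semitones above Eb
Spell C at that pitch: Cb
= Cb


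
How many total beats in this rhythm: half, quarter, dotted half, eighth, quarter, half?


Step by step:
Beat values:
  half = 2 beats
  quarter = 1 beat
  dotted half = 3 beats
  eighth = 0.5 beats
  quarter = 1 beat
  half = 2 beats
Sum = 2 + 1 + 3 + 0.5 + 1 + 2
= 9.5 beats


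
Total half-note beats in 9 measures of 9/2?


Let's work it out.
Time signature 9/2: the bottom number 2 means the half note gets one count
The top number 9 means 9 half-note beats per measure
Total = 9 × 9 measures
= 81 half-note beats


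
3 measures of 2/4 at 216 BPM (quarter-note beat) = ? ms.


Quarter-note beat duration = 60000 / 216 ms
Beats per measure (2/4) = 2
One measure = 2 × 60000 / 216 = 120000 / 216 ms
3 measures = 3 × 120000 / 216 = 360000 / 216
= 1666.7 ms


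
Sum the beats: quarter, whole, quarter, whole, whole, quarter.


Beat values:
  quarter = 1 beat
  whole = 4 beats
  quarter = 1 beat
  whole = 4 beats
  whole = 4 beats
  quarter = 1 beat
Sum = 1 + 4 + 1 + 4 + 4 + 1
= 15 beats


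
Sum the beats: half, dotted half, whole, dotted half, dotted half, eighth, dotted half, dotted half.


Step by step:
Beat values:
  half = 2 beats
  dotted half = 3 beats
  whole = 4 beats
  dotted half = 3 beats
  dotted half = 3 beats
  eighth = 0.5 beats
  dotted half = 3 beats
  dotted half = 3 beats
Sum = 2 + 3 + 4 + 3 + 3 + 0.5 + 3 + 3
= 21.5 beats


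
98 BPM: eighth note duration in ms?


Working:
One quarter-note beat = 60000 / BPM = 60000 / 98 ms
Eighth note = 1/2 × quarter note
Duration = 1/2 × 60000 / 98 = 30000 / 98
= 306.1 ms


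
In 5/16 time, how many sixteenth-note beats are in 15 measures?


Reasoning:
Time signature 5/16: the bottom number 16 means the sixteenth note gets one count
The top number 5 means 5 sixteenth-note beats per measure
Total = 5 × 15 measures
= 75 sixteenth-note beats


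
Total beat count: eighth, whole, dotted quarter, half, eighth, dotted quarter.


Solution.
Beat values:
  eighth = 0.5 beats
  whole = 4 beats
  dotted quarter = 1.5 beats
  half = 2 beats
  eighth = 0.5 beats
  dotted quarter = 1.5 beats
Sum = 0.5 + 4 + 1.5 + 2 + 0.5 + 1.5
= 10 beats


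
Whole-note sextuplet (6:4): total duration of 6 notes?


Sextuplet: 6 notes occupy the space of 4 whole notes
Space = 4 × 4 = 16 beats
Each sextuplet note = 16 / 6 = 8/3 beats
6 notes = 6 × 8/3 = 16
= 16 beats


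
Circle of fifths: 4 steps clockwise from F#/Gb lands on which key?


Each clockwise step on the circle of fifths moves up a perfect 5th
From F#/Gb: F#/Gb → Db → Ab → Eb → Bb
= Bb


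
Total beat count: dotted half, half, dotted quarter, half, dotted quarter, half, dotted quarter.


Beat values:
  dotted half = 3 beats
  half = 2 beats
  dotted quarter = 1.5 beats
  half = 2 beats
  dotted quarter = 1.5 beats
  half = 2 beats
  dotted quarter = 1.5 beats
Sum = 3 + 2 + 1.5 + 2 + 1.5 + 2 + 1.5
= 13.5 beats


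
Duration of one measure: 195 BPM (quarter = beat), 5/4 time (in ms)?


Quarter-note beat duration = 60000 / 195 ms
Beats per measure (5/4) = 5
One measure = 5 × 60000 / 195 = 300000 / 195 ms
= 1538.5 ms


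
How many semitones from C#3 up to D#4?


Let's work it out.
Absolute semitone position = octave×12 + chromatic position
C#3: 3×12 + 1 = 37
D#4: 4×12 + 3 = 51
Difference = 51 - 37 = 14
= 14 semitones


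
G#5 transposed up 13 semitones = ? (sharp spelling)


Step by step:
G#5: chromatic position 8 in octave 5 → absolute = 5×12 + 8 = 68
Transpose up 13: 68 + 13 = 81
81 = 6×12 + 9 → A in octave 6
Result = A6


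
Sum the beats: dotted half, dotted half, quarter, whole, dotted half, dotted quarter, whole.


Working:
Beat values:
  dotted half = 3 beats
  dotted half = 3 beats
  quarter = 1 beat
  whole = 4 beats
  dotted half = 3 beats
  dotted quarter = 1.5 beats
  whole = 4 beats
Sum = 3 + 3 + 1 + 4 + 3 + 1.5 + 4
= 19.5 beats


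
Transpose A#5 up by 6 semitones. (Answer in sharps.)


A#5: chromatic position 10 in octave 5 → absolute = 5×12 + 10 = 70
Transpose up 6: 70 + 6 = 76
76 = 6×12 + 4 → E in octave 6
Result = E6


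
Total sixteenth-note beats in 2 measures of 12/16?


Working:
Time signature 12/16: the bottom number 16 means the sixteenth note gets one count
The top number 12 means 12 sixteenth-note beats per measure
Total = 12 × 2 measures
= 24 sixteenth-note beats


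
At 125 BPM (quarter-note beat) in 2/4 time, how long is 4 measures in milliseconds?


Reasoning:
Quarter-note beat duration = 60000 / 125 ms
Beats per measure (2/4) = 2
One measure = 2 × 60000 / 125 = 120000 / 125 ms
4 measures = 4 × 120000 / 125 = 480000 / 125
= 3840.0 ms


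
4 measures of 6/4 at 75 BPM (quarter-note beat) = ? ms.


Quarter-note beat duration = 60000 / 75 ms
Beats per measure (6/4) = 6
One measure = 6 × 60000 / 75 = 360000 / 75 ms
4 measures = 4 × 360000 / 75 = 1440000 / 75
= 19200.0 ms


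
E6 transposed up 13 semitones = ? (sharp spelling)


Solution.
E6: chromatic position 4 in octave 6 → absolute = 6×12 + 4 = 76
Transpose up 13: 76 + 13 = 89
89 = 7×12 + 5 → F in octave 7
Result = F7


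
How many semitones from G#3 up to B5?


Absolute semitone position = octave×12 + chromatic position
G#3: 3×12 + 8 = 44
B5: 5×12 + 11 = 71
Difference = 71 - 44 = 27
= 27 semitones


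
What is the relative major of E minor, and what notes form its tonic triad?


Let's work it out.
The relative major shares the key signature and is a minor 3rd above the minor tonic
A minor 3rd above E is G
→ relative major of E minor is G major
Tonic triad of G major = root + major 3rd + perfect 5th = G B D
= G major; triad = G B D


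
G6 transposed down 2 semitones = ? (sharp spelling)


Solution.
G6: chromatic position 7 in octave 6 → absolute = 6×12 + 7 = 79
Transpose down 2: 79 - 2 = 77
77 = 6×12 + 5 → F in octave 6
Result = F6


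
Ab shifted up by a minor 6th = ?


Reasoning:
minor 6th: 6 letter names, 8 semitones
Letter: A + 5 → F
Pitch: Ab + 8 semitones, spelled as an F → Fb
= Fb


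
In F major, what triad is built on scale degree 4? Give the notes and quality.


Reasoning:
F major scale: F G A Bb C D E
Diatonic triad on degree 4 stacks scale notes 4, 6, 1: Bb D F
Bb→D = 4 semitones; Bb→F = 7 semitones → major triad
= Bb D F (major)


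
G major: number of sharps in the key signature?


Step by step:
Sharp major keys follow the circle of fifths: C(0), G(1), D(2), A(3), E(4), B(5), F#(6), C#(7)
G major has 1 sharp
Order of sharps: F# C# G# D# A# E# B# → first 1: F#
= 1 sharp


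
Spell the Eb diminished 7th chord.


Diminished 7th chord = root + minor 3rd + diminished 5th + diminished 7th
Seventh chords stack in thirds, so the letter names are E-G-B-D
Root: Eb
Minor 3rd above Eb: Gb
Diminished 5th above Eb: Bbb
Diminished 7th above Eb: Dbb
Chord = Eb Gb Bbb Dbb


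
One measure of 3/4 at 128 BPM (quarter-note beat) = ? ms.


Solution.
Quarter-note beat duration = 60000 / 128 ms
Beats per measure (3/4) = 3
One measure = 3 × 60000 / 128 = 180000 / 128 ms
= 1406.2 ms


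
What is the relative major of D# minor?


The relative major shares the key signature and is a minor 3rd above the minor tonic
A minor 3rd above D# is F#
→ relative major of D# minor is F# major
= F# major


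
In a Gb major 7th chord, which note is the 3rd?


Let's work it out.
Major 7th chord = root + major 3rd + perfect 5th + major 7th
Seventh chords stack in thirds, so the letter names are G-B-D-F
Root: Gb
Major 3rd above Gb: Bb
Perfect 5th above Gb: Db
Major 7th above Gb: F
The 3rd = Bb


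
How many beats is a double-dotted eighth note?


Reasoning:
Base eighth note = 1/2 beats
Dot 1 adds half the previous value: +1/4
Dot 2 adds half the previous value: +1/8
One double-dotted eighth = 1/2 + 1/4 + 1/8 = 7/8
= 7/8 beats


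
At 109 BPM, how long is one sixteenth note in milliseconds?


One quarter-note beat = 60000 / BPM = 60000 / 109 ms
Sixteenth note = 1/4 × quarter note
Duration = 1/4 × 60000 / 109 = 15000 / 109
= 137.6 ms


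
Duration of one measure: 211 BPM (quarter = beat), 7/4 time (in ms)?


Reasoning:
Quarter-note beat duration = 60000 / 211 ms
Beats per measure (7/4) = 7
One measure = 7 × 60000 / 211 = 420000 / 211 ms
= 1990.5 ms


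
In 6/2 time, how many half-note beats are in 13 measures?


Step by step:
Time signature 6/2: the bottom number 2 means the half note gets one count
The top number 6 means 6 half-note beats per measure
Total = 6 × 13 measures
= 78 half-note beats


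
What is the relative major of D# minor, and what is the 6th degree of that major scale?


The relative major shares the key signature and is a minor 3rd above the minor tonic
A minor 3rd above D# is F#
→ relative major of D# minor is F# major
F# major scale: F# G# A# B C# D# E#
= F# major; 6th degree = D#


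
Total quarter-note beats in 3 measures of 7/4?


Step by step:
Time signature 7/4: the bottom number 4 means the quarter note gets one count
The top number 7 means 7 quarter-note beats per measure
Total = 7 × 3 measures
= 21 quarter-note beats


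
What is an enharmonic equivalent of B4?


Reasoning:
Enharmonic notes sound the same pitch but are spelled with different letter names
B and Cb name the same pitch class
Octave numbers change at C, so B4 = Cb5
= Cb5


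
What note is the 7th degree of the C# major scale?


Step by step:
Major scale pattern: W-W-H-W-W-W-H (2-2-1-2-2-2-1 semitones)
Starting from C#:
  C# + 2 semitones → D#
  D# + 2 semitones → E#
  E# + 1 semitone → F#
  F# + 2 semitones → G#
  G# + 2 semitones → A#
  A# + 2 semitones → B#
  B# + 1 semitone → C#
Scale: C# D# E# F# G# A# B#
Degree 7 = B#


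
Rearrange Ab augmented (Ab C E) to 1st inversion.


Let's work it out.
Root position: Ab C E
1st inversion: move root up an octave
Bass note: C
Notes (bottom to top) = C E Ab


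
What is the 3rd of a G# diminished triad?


Diminished triad = root + minor 3rd (3 semitones) + diminished 5th (6 semitones)
A triad on G# stacks thirds, so the chord tones use letter names G-B-D
Root: G#
Minor 3rd above G#: B
Diminished 5th above G#: D
The 3rd = B


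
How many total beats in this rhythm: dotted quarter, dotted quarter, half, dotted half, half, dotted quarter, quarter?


Solution.
Beat values:
  dotted quarter = 1.5 beats
  dotted quarter = 1.5 beats
  half = 2 beats
  dotted half = 3 beats
  half = 2 beats
  dotted quarter = 1.5 beats
  quarter = 1 beat
Sum = 1.5 + 1.5 + 2 + 3 + 2 + 1.5 + 1
= 12.5 beats


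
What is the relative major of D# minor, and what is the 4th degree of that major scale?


Solution.
The relative major shares the key signature and is a minor 3rd above the minor tonic
A minor 3rd above D# is F#
→ relative major of D# minor is F# major
F# major scale: F# G# A# B C# D# E#
= F# major; 4th degree = B


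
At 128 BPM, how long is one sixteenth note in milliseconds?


Solution.
One quarter-note beat = 60000 / BPM = 60000 / 128 ms
Sixteenth note = 1/4 × quarter note
Duration = 1/4 × 60000 / 128 = 15000 / 128
= 117.2 ms


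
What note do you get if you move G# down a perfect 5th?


Working:
perfect 5th: 5 letter names, 7 semitones
Letter: G - 4 → C
Pitch: G# - 7 semitones, spelled as a C → C#
= C#


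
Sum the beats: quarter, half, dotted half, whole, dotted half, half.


Beat values:
  quarter = 1 beat
  half = 2 beats
  dotted half = 3 beats
  whole = 4 beats
  dotted half = 3 beats
  half = 2 beats
Sum = 1 + 2 + 3 + 4 + 3 + 2
= 15 beats


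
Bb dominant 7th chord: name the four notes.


Reasoning:
Dominant 7th chord = root + major 3rd + perfect 5th + minor 7th
Seventh chords stack in thirds, so the letter names are B-D-F-A
Root: Bb
Major 3rd above Bb: D
Perfect 5th above Bb: F
Minor 7th above Bb: Ab
Chord = Bb D F Ab


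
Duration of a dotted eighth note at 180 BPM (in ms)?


Let's work it out.
One quarter-note beat = 60000 / BPM = 60000 / 180 ms
Dotted eighth note = 3/4 × quarter note
Duration = 3/4 × 60000 / 180 = 45000 / 180
= 250.0 ms


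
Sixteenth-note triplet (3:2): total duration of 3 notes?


Solution.
Triplet: 3 notes occupy the space of 2 sixteenth notes
Space = 2 × 1/4 = 1/2 beats
Each triplet note = 1/2 / 3 = 1/6 beats
3 notes = 3 × 1/6 = 1/2
= 1/2 beats


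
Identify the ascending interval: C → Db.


Step by step:
Letter names: C → D spans 2 letter names → a 2nd
Semitones: C → Db = 1 half-step
A 2nd of 1 semitone is a minor 2nd
= minor 2nd


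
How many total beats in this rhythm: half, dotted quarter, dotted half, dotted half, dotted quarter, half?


Step by step:
Beat values:
  half = 2 beats
  dotted quarter = 1.5 beats
  dotted half = 3 beats
  dotted half = 3 beats
  dotted quarter = 1.5 beats
  half = 2 beats
Sum = 2 + 1.5 + 3 + 3 + 1.5 + 2
= 13 beats


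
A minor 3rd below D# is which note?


Solution.
A 3rd spans 3 letter names, so from D we land on B
A minor 3rd = 3 semitones below D#
Spell B at that pitch: B#
= B#


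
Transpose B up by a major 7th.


Solution.
major 7th: 7 letter names, 11 semitones
Letter: B + 6 → A
Pitch: B + 11 semitones, spelled as an A → A#
= A#


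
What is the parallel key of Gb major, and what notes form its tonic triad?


Parallel keys share the same tonic but differ in mode
Gb major → parallel is Gb minor
Tonic triad of Gb minor = Gb Bbb Db
= Gb minor; triad = Gb Bbb Db


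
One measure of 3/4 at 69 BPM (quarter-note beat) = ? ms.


Reasoning:
Quarter-note beat duration = 60000 / 69 ms
Beats per measure (3/4) = 3
One measure = 3 × 60000 / 69 = 180000 / 69 ms
= 2608.7 ms


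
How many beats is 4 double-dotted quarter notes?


Step by step:
Base quarter note = 1 beat
Dot 1 adds half the previous value: +1/2
Dot 2 adds half the previous value: +1/4
One double-dotted quarter = 1 + 1/2 + 1/4 = 7/4
4 of them = 4 × 7/4 = 7
= 7 beats


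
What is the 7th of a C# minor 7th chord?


Working:
Minor 7th chord = root + minor 3rd + perfect 5th + minor 7th
Seventh chords stack in thirds, so the letter names are C-E-G-B
Root: C#
Minor 3rd above C#: E
Perfect 5th above C#: G#
Minor 7th above C#: B
The 7th = B


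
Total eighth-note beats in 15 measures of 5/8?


Working:
Time signature 5/8: the bottom number 8 means the eighth note gets one count
The top number 5 means 5 eighth-note beats per measure
Total = 5 × 15 measures
= 75 eighth-note beats


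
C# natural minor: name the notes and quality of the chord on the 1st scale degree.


Solution.
C# natural minor scale: C# D# E F# G# A B
Diatonic triad on degree 1 stacks scale notes 1, 3, 5: C# E G#
C#→E = 3 semitones; C#→G# = 7 semitones → minor triad
= C# E G# (minor)


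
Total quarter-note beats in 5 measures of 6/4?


Solution.
Time signature 6/4: the bottom number 4 means the quarter note gets one count
The top number 6 means 6 quarter-note beats per measure
Total = 6 × 5 measures
= 30 quarter-note beats


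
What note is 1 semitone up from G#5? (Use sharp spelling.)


Reasoning:
G#5: chromatic position 8 in octave 5 → absolute = 5×12 + 8 = 68
Transpose up 1: 68 + 1 = 69
69 = 5×12 + 9 → A in octave 5
Result = A5


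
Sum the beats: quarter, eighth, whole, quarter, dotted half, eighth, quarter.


Working:
Beat values:
  quarter = 1 beat
  eighth = 0.5 beats
  whole = 4 beats
  quarter = 1 beat
  dotted half = 3 beats
  eighth = 0.5 beats
  quarter = 1 beat
Sum = 1 + 0.5 + 4 + 1 + 3 + 0.5 + 1
= 11 beats


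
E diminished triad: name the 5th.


Working:
Diminished triad = root + minor 3rd (3 semitones) + diminished 5th (6 semitones)
A triad on E stacks thirds, so the chord tones use letter names E-G-B
Root: E
Minor 3rd above E: G
Diminished 5th above E: Bb
The 5th = Bb


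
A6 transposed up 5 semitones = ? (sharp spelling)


Reasoning:
A6: chromatic position 9 in octave 6 → absolute = 6×12 + 9 = 81
Transpose up 5: 81 + 5 = 86
86 = 7×12 + 2 → D in octave 7
Result = D7


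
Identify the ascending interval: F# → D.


Step by step:
Letter names: F → D spans 6 letter names → a 6th
Semitones: F# → D = 8 half-steps
A 6th of 8 semitones is a minor 6th
= minor 6th


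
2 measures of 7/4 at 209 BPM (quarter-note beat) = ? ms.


Let's work it out.
Quarter-note beat duration = 60000 / 209 ms
Beats per measure (7/4) = 7
One measure = 7 × 60000 / 209 = 420000 / 209 ms
2 measures = 2 × 420000 / 209 = 840000 / 209
= 4019.1 ms


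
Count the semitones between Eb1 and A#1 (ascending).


Reasoning:
Absolute semitone position = octave×12 + chromatic position
Eb1: 1×12 + 3 = 15
A#1: 1×12 + 10 = 22
Difference = 22 - 15 = 7
= 7 semitones


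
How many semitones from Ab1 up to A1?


Reasoning:
Absolute semitone position = octave×12 + chromatic position
Ab1: 1×12 + 8 = 20
A1: 1×12 + 9 = 21
Difference = 21 - 20 = 1
= 1 semitone


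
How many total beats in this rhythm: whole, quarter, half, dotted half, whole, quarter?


Working:
Beat values:
  whole = 4 beats
  quarter = 1 beat
  half = 2 beats
  dotted half = 3 beats
  whole = 4 beats
  quarter = 1 beat
Sum = 4 + 1 + 2 + 3 + 4 + 1
= 15 beats


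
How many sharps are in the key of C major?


Working:
Sharp major keys follow the circle of fifths: C(0), G(1), D(2), A(3), E(4), B(5), F#(6), C#(7)
C major has 0 sharps
= 0 sharps


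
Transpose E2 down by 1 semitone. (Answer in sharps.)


Solution.
E2: chromatic position 4 in octave 2 → absolute = 2×12 + 4 = 28
Transpose down 1: 28 - 1 = 27
27 = 2×12 + 3 → D# in octave 2
Result = D#2


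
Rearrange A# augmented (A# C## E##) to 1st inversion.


Let's work it out.
Root position: A# C## E##
1st inversion: move root up an octave
Bass note: C##
Notes (bottom to top) = C## E## A#


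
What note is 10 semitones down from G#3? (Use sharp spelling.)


Let's work it out.
G#3: chromatic position 8 in octave 3 → absolute = 3×12 + 8 = 44
Transpose down 10: 44 - 10 = 34
34 = 2×12 + 10 → A# in octave 2
Result = A#2


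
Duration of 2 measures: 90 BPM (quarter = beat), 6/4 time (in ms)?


Reasoning:
Quarter-note beat duration = 60000 / 90 ms
Beats per measure (6/4) = 6
One measure = 6 × 60000 / 90 = 360000 / 90 ms
2 measures = 2 × 360000 / 90 = 720000 / 90
= 8000.0 ms


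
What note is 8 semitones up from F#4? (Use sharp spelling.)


Let's work it out.
F#4: chromatic position 6 in octave 4 → absolute = 4×12 + 6 = 54
Transpose up 8: 54 + 8 = 62
62 = 5×12 + 2 → D in octave 5
Result = D5


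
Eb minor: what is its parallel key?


Solution.
Parallel keys share the same tonic but differ in mode
Eb minor → parallel is Eb major
= Eb major


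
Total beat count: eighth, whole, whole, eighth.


Beat values:
  eighth = 0.5 beats
  whole = 4 beats
  whole = 4 beats
  eighth = 0.5 beats
Sum = 0.5 + 4 + 4 + 0.5
= 9 beats


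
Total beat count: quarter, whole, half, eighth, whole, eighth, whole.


Step by step:
Beat values:
  quarter = 1 beat
  whole = 4 beats
  half = 2 beats
  eighth = 0.5 beats
  whole = 4 beats
  eighth = 0.5 beats
  whole = 4 beats
Sum = 1 + 4 + 2 + 0.5 + 4 + 0.5 + 4
= 16 beats


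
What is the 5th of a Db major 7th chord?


Step by step:
Major 7th chord = root + major 3rd + perfect 5th + major 7th
Seventh chords stack in thirds, so the letter names are D-F-A-C
Root: Db
Major 3rd above Db: F
Perfect 5th above Db: Ab
Major 7th above Db: C
The 5th = Ab
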